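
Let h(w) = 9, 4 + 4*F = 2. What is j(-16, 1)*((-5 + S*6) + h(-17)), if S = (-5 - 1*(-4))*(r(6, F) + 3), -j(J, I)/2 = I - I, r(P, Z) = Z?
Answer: 0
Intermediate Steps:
F = -½ (F = -1 + (¼)*2 = -1 + ½ = -½ ≈ -0.50000)
j(J, I) = 0 (j(J, I) = -2*(I - I) = -2*0 = 0)
S = -5/2 (S = (-5 - 1*(-4))*(-½ + 3) = (-5 + 4)*(5/2) = -1*5/2 = -5/2 ≈ -2.5000)
j(-16, 1)*((-5 + S*6) + h(-17)) = 0*((-5 - 5/2*6) + 9) = 0*((-5 - 15) + 9) = 0*(-20 + 9) = 0*(-11) = 0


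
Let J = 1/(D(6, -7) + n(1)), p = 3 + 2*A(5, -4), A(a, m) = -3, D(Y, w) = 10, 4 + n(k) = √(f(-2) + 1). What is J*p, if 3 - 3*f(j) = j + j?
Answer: -27/49 + 3*√30/98 ≈ -0.38335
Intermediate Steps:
f(j) = 1 - 2*j/3 (f(j) = 1 - (j + j)/3 = 1 - 2*j/3)
n(k) = -4 + √30/3 (n(k) = -4 + √((1 - ⅔*(-2)) + 1) = -4 + √((1 + 4/3) + 1) = -4 + √(7/3 + 1) = -4 + √(10/3) = -4 + √30/3)
p = -3 (p = 3 + 2*(-3) = 3 - 6 = -3)
J = 1/(6 + √30/3) (J = 1/(10 + (-4 + √30/3)) = 1/(6 + √30/3) ≈ 0.12778)
J*p = (9/49 - √30/98)*(-3) = -27/49 + 3*√30/98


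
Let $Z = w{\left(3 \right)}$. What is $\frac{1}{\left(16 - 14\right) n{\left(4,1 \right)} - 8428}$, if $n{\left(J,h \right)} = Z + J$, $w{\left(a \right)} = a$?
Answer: $- \frac{1}{8414} \approx -0.00011885$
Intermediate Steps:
$Z = 3$
$n{\left(J,h \right)} = 3 + J$
$\frac{1}{\left(16 - 14\right) n{\left(4,1 \right)} - 8428} = \frac{1}{\left(16 - 14\right) \left(3 + 4\right) - 8428} = \frac{1}{2 \cdot 7 - 8428} = \frac{1}{14 - 8428} = \frac{1}{-8414} = - \frac{1}{8414}$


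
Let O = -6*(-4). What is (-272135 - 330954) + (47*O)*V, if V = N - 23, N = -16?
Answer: -647081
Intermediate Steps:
O = 24
V = -39 (V = -16 - 23 = -39)
(-272135 - 330954) + (47*O)*V = (-272135 - 330954) + (47*24)*(-39) = -603089 + 1128*(-39) = -603089 - 43992 = -647081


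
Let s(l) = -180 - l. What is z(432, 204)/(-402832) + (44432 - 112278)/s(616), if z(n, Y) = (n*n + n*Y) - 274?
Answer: 3389006923/40081784 ≈ 84.552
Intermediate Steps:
z(n, Y) = -274 + n² + Y*n (z(n, Y) = (n² + Y*n) - 274 = -274 + n² + Y*n)
z(432, 204)/(-402832) + (44432 - 112278)/s(616) = (-274 + 432² + 204*432)/(-402832) + (44432 - 112278)/(-180 - 1*616) = (-274 + 186624 + 88128)*(-1/402832) - 67846/(-180 - 616) = 274478*(-1/402832) - 67846/(-796) = -137239/201416 - 67846*(-1/796) = -137239/201416 + 33923/398 = 3389006923/40081784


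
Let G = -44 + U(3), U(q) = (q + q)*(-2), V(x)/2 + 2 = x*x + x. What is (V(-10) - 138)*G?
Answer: -2128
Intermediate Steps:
V(x) = -4 + 2*x + 2*x² (V(x) = -4 + 2*(x*x + x) = -4 + 2*(x² + x) = -4 + 2*(x + x²) = -4 + (2*x + 2*x²) = -4 + 2*x + 2*x²)
U(q) = -4*q (U(q) = (2*q)*(-2) = -4*q)
G = -56 (G = -44 - 4*3 = -44 - 12 = -56)
(V(-10) - 138)*G = ((-4 + 2*(-10) + 2*(-10)²) - 138)*(-56) = ((-4 - 20 + 2*100) - 138)*(-56) = ((-4 - 20 + 200) - 138)*(-56) = (176 - 138)*(-56) = 38*(-56) = -2128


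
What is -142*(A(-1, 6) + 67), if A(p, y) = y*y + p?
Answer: -14484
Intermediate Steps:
A(p, y) = p + y² (A(p, y) = y² + p = p + y²)
-142*(A(-1, 6) + 67) = -142*((-1 + 6²) + 67) = -142*((-1 + 36) + 67) = -142*(35 + 67) = -142*102 = -14484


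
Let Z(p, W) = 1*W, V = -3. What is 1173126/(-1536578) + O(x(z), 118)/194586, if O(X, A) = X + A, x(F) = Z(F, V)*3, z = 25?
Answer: -114053204417/149498283354 ≈ -0.76291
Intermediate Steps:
Z(p, W) = W
x(F) = -9 (x(F) = -3*3 = -9)
O(X, A) = A + X
1173126/(-1536578) + O(x(z), 118)/194586 = 1173126/(-1536578) + (118 - 9)/194586 = 1173126*(-1/1536578) + 109*(1/194586) = -586563/768289 + 109/194586 = -114053204417/149498283354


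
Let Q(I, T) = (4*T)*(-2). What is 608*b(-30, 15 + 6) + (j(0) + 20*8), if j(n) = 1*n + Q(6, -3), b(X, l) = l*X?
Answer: -382856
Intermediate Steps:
Q(I, T) = -8*T
b(X, l) = X*l
j(n) = 24 + n (j(n) = 1*n - 8*(-3) = n + 24 = 24 + n)
608*b(-30, 15 + 6) + (j(0) + 20*8) = 608*(-30*(15 + 6)) + ((24 + 0) + 20*8) = 608*(-30*21) + (24 + 160) = 608*(-630) + 184 = -383040 + 184 = -382856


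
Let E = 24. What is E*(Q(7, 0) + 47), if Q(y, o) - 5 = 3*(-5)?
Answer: 888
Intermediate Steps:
Q(y, o) = -10 (Q(y, o) = 5 + 3*(-5) = 5 - 15 = -10)
E*(Q(7, 0) + 47) = 24*(-10 + 47) = 24*37 = 888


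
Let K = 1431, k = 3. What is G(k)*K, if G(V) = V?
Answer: 4293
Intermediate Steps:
G(k)*K = 3*1431 = 4293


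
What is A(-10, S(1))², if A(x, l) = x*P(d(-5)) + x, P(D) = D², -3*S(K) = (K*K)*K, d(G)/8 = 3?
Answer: 33292900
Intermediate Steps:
d(G) = 24 (d(G) = 8*3 = 24)
S(K) = -K³/3 (S(K) = -K*K*K/3 = -K²*K/3 = -K³/3)
A(x, l) = 577*x (A(x, l) = x*24² + x = x*576 + x = 576*x + x = 577*x)
A(-10, S(1))² = (577*(-10))² = (-5770)² = 33292900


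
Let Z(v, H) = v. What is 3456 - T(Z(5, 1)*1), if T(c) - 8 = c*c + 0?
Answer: 3423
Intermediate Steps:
T(c) = 8 + c**2 (T(c) = 8 + (c*c + 0) = 8 + (c**2 + 0) = 8 + c**2)
3456 - T(Z(5, 1)*1) = 3456 - (8 + (5*1)**2) = 3456 - (8 + 5**2) = 3456 - (8 + 25) = 3456 - 1*33 = 3456 - 33 = 3423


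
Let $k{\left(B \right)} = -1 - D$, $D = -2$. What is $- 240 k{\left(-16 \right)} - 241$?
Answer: $-481$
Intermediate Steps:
$k{\left(B \right)} = 1$ ($k{\left(B \right)} = -1 - -2 = -1 + 2 = 1$)
$- 240 k{\left(-16 \right)} - 241 = \left(-240\right) 1 - 241 = -240 - 241 = -481$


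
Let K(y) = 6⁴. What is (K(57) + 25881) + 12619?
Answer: 39796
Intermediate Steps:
K(y) = 1296
(K(57) + 25881) + 12619 = (1296 + 25881) + 12619 = 27177 + 12619 = 39796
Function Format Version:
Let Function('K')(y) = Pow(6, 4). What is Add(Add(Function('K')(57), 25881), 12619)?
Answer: 39796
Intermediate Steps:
Function('K')(y) = 1296
Add(Add(Function('K')(57), 25881), 12619) = Add(Add(1296, 25881), 12619) = Add(27177, 12619) = 39796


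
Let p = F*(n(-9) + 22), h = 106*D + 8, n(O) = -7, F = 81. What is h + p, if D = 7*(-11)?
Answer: -6939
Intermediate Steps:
D = -77
h = -8154 (h = 106*(-77) + 8 = -8162 + 8 = -8154)
p = 1215 (p = 81*(-7 + 22) = 81*15 = 1215)
h + p = -8154 + 1215 = -6939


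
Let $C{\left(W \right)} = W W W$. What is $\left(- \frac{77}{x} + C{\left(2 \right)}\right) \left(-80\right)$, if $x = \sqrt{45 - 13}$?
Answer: $-640 + 770 \sqrt{2} \approx 448.94$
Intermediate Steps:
$C{\left(W \right)} = W^{3}$ ($C{\left(W \right)} = W^{2} W = W^{3}$)
$x = 4 \sqrt{2}$ ($x = \sqrt{32} = 4 \sqrt{2} \approx 5.6569$)
$\left(- \frac{77}{x} + C{\left(2 \right)}\right) \left(-80\right) = \left(- \frac{77}{4 \sqrt{2}} + 2^{3}\right) \left(-80\right) = \left(- 77 \frac{\sqrt{2}}{8} + 8\right) \left(-80\right) = \left(- \frac{77 \sqrt{2}}{8} + 8\right) \left(-80\right) = \left(8 - \frac{77 \sqrt{2}}{8}\right) \left(-80\right) = -640 + 770 \sqrt{2}$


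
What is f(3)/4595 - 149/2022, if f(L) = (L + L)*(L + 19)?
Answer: -417751/9291090 ≈ -0.044963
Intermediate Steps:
f(L) = 2*L*(19 + L) (f(L) = (2*L)*(19 + L) = 2*L*(19 + L))
f(3)/4595 - 149/2022 = (2*3*(19 + 3))/4595 - 149/2022 = (2*3*22)*(1/4595) - 149*1/2022 = 132*(1/4595) - 149/2022 = 132/4595 - 149/2022 = -417751/9291090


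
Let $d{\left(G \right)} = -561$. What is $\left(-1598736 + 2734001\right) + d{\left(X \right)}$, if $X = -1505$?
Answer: $1134704$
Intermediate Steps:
$\left(-1598736 + 2734001\right) + d{\left(X \right)} = \left(-1598736 + 2734001\right) - 561 = 1135265 - 561 = 1134704$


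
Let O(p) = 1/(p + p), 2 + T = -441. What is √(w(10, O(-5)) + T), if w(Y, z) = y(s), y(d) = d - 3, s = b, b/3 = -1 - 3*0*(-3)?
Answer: I*√449 ≈ 21.19*I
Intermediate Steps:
T = -443 (T = -2 - 441 = -443)
O(p) = 1/(2*p)
b = -3 (b = 3*(-1 - 3*0*(-3)) = 3*(-1 + 0*(-3)) = 3*(-1 + 0) = 3*(-1) = -3)
s = -3
y(d) = -3 + d
w(Y, z) = -6 (w(Y, z) = -3 - 3 = -6)
√(w(10, O(-5)) + T) = √(-6 - 443) = √(-449) = I*√449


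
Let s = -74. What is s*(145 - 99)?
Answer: -3404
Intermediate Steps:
s*(145 - 99) = -74*(145 - 99) = -74*46 = -3404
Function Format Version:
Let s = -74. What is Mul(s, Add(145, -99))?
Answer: -3404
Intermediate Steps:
Mul(s, Add(145, -99)) = Mul(-74, Add(145, -99)) = Mul(-74, 46) = -3404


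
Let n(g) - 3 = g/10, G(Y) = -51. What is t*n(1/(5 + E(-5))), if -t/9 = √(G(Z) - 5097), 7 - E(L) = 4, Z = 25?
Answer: -6507*I*√143/40 ≈ -1945.3*I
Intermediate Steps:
E(L) = 3 (E(L) = 7 - 1*4 = 7 - 4 = 3)
t = -54*I*√143 (t = -9*√(-51 - 5097) = -54*I*√143 ≈ -645.75*I)
n(g) = 3 + g/10
t*n(1/(5 + E(-5))) = (-54*I*√143)*(3 + 1/(10*(5 + 3))) = (-54*I*√143)*(3 + (⅒)/8) = (-54*I*√143)*(3 + (⅒)*(⅛)) = (-54*I*√143)*(3 + 1/80) = -54*I*√143*(241/80) = -6507*I*√143/40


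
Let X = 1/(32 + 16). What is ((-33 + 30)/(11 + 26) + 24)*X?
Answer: 295/592 ≈ 0.49831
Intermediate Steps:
X = 1/48 ≈ 0.020833
((-33 + 30)/(11 + 26) + 24)*X = ((-33 + 30)/(11 + 26) + 24)*(1/48) = (-3/37 + 24)*(1/48) = (885/37)*(1/48) = 295/592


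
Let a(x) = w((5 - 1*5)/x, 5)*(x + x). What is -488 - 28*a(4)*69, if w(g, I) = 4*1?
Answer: -62312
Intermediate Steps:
w(g, I) = 4
a(x) = 8*x (a(x) = 4*(x + x) = 4*(2*x) = 8*x)
-488 - 28*a(4)*69 = -488 - 224*4*69 = -488 - 28*32*69 = -488 - 896*69 = -488 - 61824 = -62312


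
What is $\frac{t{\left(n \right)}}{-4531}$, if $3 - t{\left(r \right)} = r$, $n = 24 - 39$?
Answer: $- \frac{18}{4531} \approx -0.0039726$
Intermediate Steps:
$n = -15$
$t{\left(r \right)} = 3 - r$
$\frac{t{\left(n \right)}}{-4531} = \frac{3 - -15}{-4531} = \left(3 + 15\right) \left(- \frac{1}{4531}\right) = 18 \left(- \frac{1}{4531}\right) = - \frac{18}{4531}$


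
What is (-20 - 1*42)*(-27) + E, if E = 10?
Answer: 1684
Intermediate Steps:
(-20 - 1*42)*(-27) + E = (-20 - 1*42)*(-27) + 10 = (-20 - 42)*(-27) + 10 = -62*(-27) + 10 = 1674 + 10 = 1684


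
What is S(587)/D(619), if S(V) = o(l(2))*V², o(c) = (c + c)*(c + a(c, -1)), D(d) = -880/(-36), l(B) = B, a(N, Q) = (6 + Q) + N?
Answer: 27910089/55 ≈ 5.0746e+5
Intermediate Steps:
a(N, Q) = 6 + N + Q
D(d) = 220/9 (D(d) = -880*(-1/36) = 220/9)
o(c) = 2*c*(5 + 2*c) (o(c) = (c + c)*(c + (6 + c - 1)) = (2*c)*(c + (5 + c)) = (2*c)*(5 + 2*c) = 2*c*(5 + 2*c))
S(V) = 36*V² (S(V) = (2*2*(5 + 2*2))*V² = (2*2*(5 + 4))*V² = (2*2*9)*V² = 36*V²)
S(587)/D(619) = (36*587²)/(220/9) = (36*344569)*(9/220) = 12404484*(9/220) = 27910089/55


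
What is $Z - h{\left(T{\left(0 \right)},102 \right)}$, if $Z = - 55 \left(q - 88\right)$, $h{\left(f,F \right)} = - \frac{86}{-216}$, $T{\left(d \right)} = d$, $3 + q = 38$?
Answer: $\frac{314777}{108} \approx 2914.6$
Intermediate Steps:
$q = 35$ ($q = -3 + 38 = 35$)
$h{\left(f,F \right)} = \frac{43}{108}$ ($h{\left(f,F \right)} = \left(-86\right) \left(- \frac{1}{216}\right) = \frac{43}{108}$)
$Z = 2915$ ($Z = - 55 \left(35 - 88\right) = \left(-55\right) \left(-53\right) = 2915$)
$Z - h{\left(T{\left(0 \right)},102 \right)} = 2915 - \frac{43}{108} = \frac{314777}{108}$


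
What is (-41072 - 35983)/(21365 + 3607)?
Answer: -25685/8324 ≈ -3.0857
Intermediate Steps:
(-41072 - 35983)/(21365 + 3607) = -77055/24972 = -77055*1/24972 = -25685/8324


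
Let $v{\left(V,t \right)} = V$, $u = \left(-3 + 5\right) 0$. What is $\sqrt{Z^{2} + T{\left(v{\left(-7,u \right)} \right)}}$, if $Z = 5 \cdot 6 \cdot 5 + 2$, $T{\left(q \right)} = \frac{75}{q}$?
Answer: $\frac{\sqrt{1131571}}{7} \approx 151.96$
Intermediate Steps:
$u = 0$ ($u = 2 \cdot 0 = 0$)
$Z = 152$ ($Z = 5 \cdot 30 + 2 = 150 + 2 = 152$)
$\sqrt{Z^{2} + T{\left(v{\left(-7,u \right)} \right)}} = \sqrt{152^{2} + \frac{75}{-7}} = \sqrt{23104 + 75 \left(- \frac{1}{7}\right)} = \sqrt{23104 - \frac{75}{7}} = \sqrt{\frac{161653}{7}} = \frac{\sqrt{1131571}}{7}$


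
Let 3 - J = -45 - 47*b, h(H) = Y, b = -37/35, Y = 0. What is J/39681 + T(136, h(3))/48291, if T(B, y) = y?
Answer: -59/1388835 ≈ -4.2482e-5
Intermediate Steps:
b = -37/35 (b = -37*1/35 = -37/35 ≈ -1.0571)
h(H) = 0
J = -59/35 (J = 3 - (-45 - 47*(-37/35)) = 3 - (-45 + 1739/35) = 3 - 1*164/35 = 3 - 164/35 = -59/35 ≈ -1.6857)
J/39681 + T(136, h(3))/48291 = -59/35/39681 + 0/48291 = -59/35*1/39681 + 0*(1/48291) = -59/1388835 + 0 = -59/1388835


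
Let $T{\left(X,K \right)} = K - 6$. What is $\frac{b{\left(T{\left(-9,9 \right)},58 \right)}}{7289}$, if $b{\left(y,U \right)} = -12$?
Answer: $- \frac{12}{7289} \approx -0.0016463$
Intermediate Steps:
$T{\left(X,K \right)} = -6 + K$
$\frac{b{\left(T{\left(-9,9 \right)},58 \right)}}{7289} = - \frac{12}{7289}$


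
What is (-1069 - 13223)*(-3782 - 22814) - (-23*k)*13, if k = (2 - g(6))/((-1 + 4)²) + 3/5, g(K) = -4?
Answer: 5701656161/15 ≈ 3.8011e+8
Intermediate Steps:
k = 19/15 (k = (2 - 1*(-4))/((-1 + 4)²) + 3/5 = (2 + 4)/(3²) + 3*(⅕) = 6/9 + ⅗ = 6*(⅑) + ⅗ = ⅔ + ⅗ = 19/15 ≈ 1.2667)
(-1069 - 13223)*(-3782 - 22814) - (-23*k)*13 = (-1069 - 13223)*(-3782 - 22814) - (-23*19/15)*13 = -14292*(-26596) - (-437)*13/15 = 380110032 - 1*(-5681/15) = 380110032 + 5681/15 = 5701656161/15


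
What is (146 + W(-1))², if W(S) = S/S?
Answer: 21609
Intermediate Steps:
W(S) = 1
(146 + W(-1))² = (146 + 1)² = 147² = 21609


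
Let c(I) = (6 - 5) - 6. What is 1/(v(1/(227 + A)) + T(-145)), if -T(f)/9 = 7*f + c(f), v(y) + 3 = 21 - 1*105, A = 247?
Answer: 1/9093 ≈ 0.00010997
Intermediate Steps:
v(y) = -87 (v(y) = -3 + (21 - 1*105) = -3 + (21 - 105) = -3 - 84 = -87)
c(I) = -5 (c(I) = 1 - 6 = -5)
T(f) = 45 - 63*f (T(f) = -9*(7*f - 5) = -9*(-5 + 7*f) = 45 - 63*f)
1/(v(1/(227 + A)) + T(-145)) = 1/(-87 + (45 - 63*(-145))) = 1/(-87 + (45 + 9135)) = 1/(-87 + 9180) = 1/9093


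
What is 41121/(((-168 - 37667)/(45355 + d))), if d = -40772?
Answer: -188457543/37835 ≈ -4981.0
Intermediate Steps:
41121/(((-168 - 37667)/(45355 + d))) = 41121/(((-168 - 37667)/(45355 - 40772))) = 41121/((-37835/4583)) = 41121/((-37835*1/4583)) = 41121/(-37835/4583) = 41121*(-4583/37835) = -188457543/37835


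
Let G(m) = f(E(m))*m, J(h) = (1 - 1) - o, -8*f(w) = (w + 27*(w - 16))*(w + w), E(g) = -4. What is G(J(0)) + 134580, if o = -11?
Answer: 128596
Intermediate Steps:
f(w) = -w*(-432 + 28*w)/4 (f(w) = -(w + 27*(w - 16))*(w + w)/8 = -(w + 27*(-16 + w))*2*w/8 = -(w + (-432 + 27*w))*2*w/8 = -(-432 + 28*w)*2*w/8 = -w*(-432 + 28*w)/4)
J(h) = 11 (J(h) = (1 - 1) - 1*(-11) = 0 + 11 = 11)
G(m) = -544*m (G(m) = (-4*(108 - 7*(-4)))*m = (-4*(108 + 28))*m = (-4*136)*m = -544*m)
G(J(0)) + 134580 = -544*11 + 134580 = -5984 + 134580 = 128596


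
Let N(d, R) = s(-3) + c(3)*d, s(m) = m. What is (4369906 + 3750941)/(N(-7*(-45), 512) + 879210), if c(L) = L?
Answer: 386707/41912 ≈ 9.2266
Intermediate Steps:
N(d, R) = -3 + 3*d
(4369906 + 3750941)/(N(-7*(-45), 512) + 879210) = (4369906 + 3750941)/((-3 + 3*(-7*(-45))) + 879210) = 8120847/((-3 + 3*315) + 879210) = 8120847/((-3 + 945) + 879210) = 8120847/(942 + 879210) = 8120847/880152 = 8120847*(1/880152) = 386707/41912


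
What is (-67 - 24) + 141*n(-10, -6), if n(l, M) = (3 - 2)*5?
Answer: 614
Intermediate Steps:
n(l, M) = 5 (n(l, M) = 1*5 = 5)
(-67 - 24) + 141*n(-10, -6) = (-67 - 24) + 141*5 = -91 + 705 = 614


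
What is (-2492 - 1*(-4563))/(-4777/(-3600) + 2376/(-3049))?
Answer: 22732124400/6011473 ≈ 3781.5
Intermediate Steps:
(-2492 - 1*(-4563))/(-4777/(-3600) + 2376/(-3049)) = (-2492 + 4563)/(-4777*(-1/3600) + 2376*(-1/3049)) = 2071/(4777/3600 - 2376/3049) = 2071/(6011473/10976400) = 2071*(10976400/6011473) = 22732124400/6011473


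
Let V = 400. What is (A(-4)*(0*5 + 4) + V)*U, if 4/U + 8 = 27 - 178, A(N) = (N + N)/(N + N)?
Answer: -1616/159 ≈ -10.164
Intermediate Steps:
A(N) = 1 (A(N) = (2*N)/((2*N)) = (2*N)*(1/(2*N)) = 1)
U = -4/159 (U = 4/(-8 + (27 - 178)) = 4/(-8 - 151) = 4/(-159) = 4*(-1/159) = -4/159 ≈ -0.025157)
(A(-4)*(0*5 + 4) + V)*U = (1*(0*5 + 4) + 400)*(-4/159) = (1*(0 + 4) + 400)*(-4/159) = (1*4 + 400)*(-4/159) = (4 + 400)*(-4/159) = 404*(-4/159) = -1616/159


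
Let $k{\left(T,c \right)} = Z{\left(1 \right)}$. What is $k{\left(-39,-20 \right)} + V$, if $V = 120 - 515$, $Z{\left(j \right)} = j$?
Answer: $-394$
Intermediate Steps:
$k{\left(T,c \right)} = 1$
$V = -395$ ($V = 120 - 515 = -395$)
$k{\left(-39,-20 \right)} + V = 1 - 395 = -394$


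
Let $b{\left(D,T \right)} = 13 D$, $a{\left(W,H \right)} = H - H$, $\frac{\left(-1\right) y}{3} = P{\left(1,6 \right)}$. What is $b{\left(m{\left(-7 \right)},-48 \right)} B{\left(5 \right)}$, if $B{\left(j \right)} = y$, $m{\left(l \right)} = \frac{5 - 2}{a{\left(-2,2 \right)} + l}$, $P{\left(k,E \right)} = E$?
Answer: $\frac{702}{7} \approx 100.29$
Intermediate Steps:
$y = -18$ ($y = \left(-3\right) 6 = -18$)
$a{\left(W,H \right)} = 0$
$m{\left(l \right)} = \frac{3}{l}$ ($m{\left(l \right)} = \frac{5 - 2}{0 + l} = \frac{3}{l}$)
$B{\left(j \right)} = -18$
$b{\left(m{\left(-7 \right)},-48 \right)} B{\left(5 \right)} = 13 \frac{3}{-7} \left(-18\right) = 13 \cdot 3 \left(- \frac{1}{7}\right) \left(-18\right) = 13 \left(- \frac{3}{7}\right) \left(-18\right) = \left(- \frac{39}{7}\right) \left(-18\right) = \frac{702}{7}$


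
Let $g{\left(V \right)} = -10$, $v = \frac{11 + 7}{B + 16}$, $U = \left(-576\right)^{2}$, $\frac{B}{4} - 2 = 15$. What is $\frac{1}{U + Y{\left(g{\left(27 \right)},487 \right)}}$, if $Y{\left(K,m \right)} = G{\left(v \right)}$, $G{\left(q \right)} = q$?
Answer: $\frac{14}{4644867} \approx 3.0141 \cdot 10^{-6}$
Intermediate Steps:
$B = 68$ ($B = 8 + 4 \cdot 15 = 8 + 60 = 68$)
$U = 331776$
$v = \frac{3}{14}$ ($v = \frac{11 + 7}{68 + 16} = \frac{18}{84} = 18 \cdot \frac{1}{84} = \frac{3}{14} \approx 0.21429$)
$Y{\left(K,m \right)} = \frac{3}{14}$
$\frac{1}{U + Y{\left(g{\left(27 \right)},487 \right)}} = \frac{1}{331776 + \frac{3}{14}} = \frac{1}{\frac{4644867}{14}} = \frac{14}{4644867}$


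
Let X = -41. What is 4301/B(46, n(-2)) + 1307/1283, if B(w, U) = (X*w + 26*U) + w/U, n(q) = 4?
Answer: -6408279/4543103 ≈ -1.4106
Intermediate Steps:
B(w, U) = -41*w + 26*U + w/U (B(w, U) = (-41*w + 26*U) + w/U = -41*w + 26*U + w/U)
4301/B(46, n(-2)) + 1307/1283 = 4301/(-41*46 + 26*4 + 46/4) + 1307/1283 = 4301/(-1886 + 104 + 46*(1/4)) + 1307*(1/1283) = 4301/(-1886 + 104 + 23/2) + 1307/1283 = 4301/(-3541/2) + 1307/1283 = 4301*(-2/3541) + 1307/1283 = -8602/3541 + 1307/1283 = -6408279/4543103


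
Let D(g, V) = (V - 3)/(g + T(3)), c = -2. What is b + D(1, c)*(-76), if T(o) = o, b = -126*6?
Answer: -661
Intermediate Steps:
b = -756
D(g, V) = (-3 + V)/(3 + g) (D(g, V) = (V - 3)/(g + 3) = (-3 + V)/(3 + g))
b + D(1, c)*(-76) = -756 + ((-3 - 2)/(3 + 1))*(-76) = -756 + (-5/4)*(-76) = -756 + ((¼)*(-5))*(-76) = -756 - 5/4*(-76) = -756 + 95 = -661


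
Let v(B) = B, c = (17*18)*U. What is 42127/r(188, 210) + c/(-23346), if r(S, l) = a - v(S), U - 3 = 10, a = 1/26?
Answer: -1421686721/6338439 ≈ -224.30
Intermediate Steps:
a = 1/26 ≈ 0.038462
U = 13 (U = 3 + 10 = 13)
c = 3978 (c = (17*18)*13 = 306*13 = 3978)
r(S, l) = 1/26 - S
42127/r(188, 210) + c/(-23346) = 42127/(1/26 - 1*188) + 3978/(-23346) = 42127/(1/26 - 188) + 3978*(-1/23346) = 42127/(-4887/26) - 221/1297 = 42127*(-26/4887) - 221/1297 = -1095302/4887 - 221/1297 = -1421686721/6338439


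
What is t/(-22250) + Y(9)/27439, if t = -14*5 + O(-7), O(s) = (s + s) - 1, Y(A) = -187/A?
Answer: 3366017/1098931950 ≈ 0.0030630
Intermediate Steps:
O(s) = -1 + 2*s (O(s) = 2*s - 1 = -1 + 2*s)
t = -85 (t = -14*5 + (-1 + 2*(-7)) = -70 + (-1 - 14) = -70 - 15 = -85)
t/(-22250) + Y(9)/27439 = -85/(-22250) - 187/9/27439 = -85*(-1/22250) - 187*⅑*(1/27439) = 17/4450 - 187/9*1/27439 = 17/4450 - 187/246951 = 3366017/1098931950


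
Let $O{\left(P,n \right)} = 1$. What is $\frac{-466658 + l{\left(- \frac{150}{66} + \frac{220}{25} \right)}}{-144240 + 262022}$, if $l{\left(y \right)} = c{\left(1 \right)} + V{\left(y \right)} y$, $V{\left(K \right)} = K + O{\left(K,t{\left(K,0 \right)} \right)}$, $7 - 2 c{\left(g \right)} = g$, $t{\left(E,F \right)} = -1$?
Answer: $- \frac{1411482749}{356290550} \approx -3.9616$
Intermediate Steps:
$c{\left(g \right)} = \frac{7}{2} - \frac{g}{2}$
$V{\left(K \right)} = 1 + K$ ($V{\left(K \right)} = K + 1 = 1 + K$)
$l{\left(y \right)} = 3 + y \left(1 + y\right)$ ($l{\left(y \right)} = \left(\frac{7}{2} - \frac{1}{2}\right) + \left(1 + y\right) y = \left(\frac{7}{2} - \frac{1}{2}\right) + y \left(1 + y\right) = 3 + y \left(1 + y\right)$)
$\frac{-466658 + l{\left(- \frac{150}{66} + \frac{220}{25} \right)}}{-144240 + 262022} = \frac{-466658 + \left(3 + \left(- \frac{150}{66} + \frac{220}{25}\right) \left(1 + \left(- \frac{150}{66} + \frac{220}{25}\right)\right)\right)}{-144240 + 262022} = \frac{-466658 + \left(3 + \left(\left(-150\right) \frac{1}{66} + 220 \cdot \frac{1}{25}\right) \left(1 + \left(\left(-150\right) \frac{1}{66} + 220 \cdot \frac{1}{25}\right)\right)\right)}{117782} = \left(-466658 + \left(3 + \left(- \frac{25}{11} + \frac{44}{5}\right) \left(1 + \left(- \frac{25}{11} + \frac{44}{5}\right)\right)\right)\right) \frac{1}{117782} = \left(-466658 + \left(3 + \frac{359 \left(1 + \frac{359}{55}\right)}{55}\right)\right) \frac{1}{117782} = \left(-466658 + \left(3 + \frac{359}{55} \cdot \frac{414}{55}\right)\right) \frac{1}{117782} = \left(-466658 + \left(3 + \frac{148626}{3025}\right)\right) \frac{1}{117782} = \left(-466658 + \frac{157701}{3025}\right) \frac{1}{117782} = \left(- \frac{1411482749}{3025}\right) \frac{1}{117782} = - \frac{1411482749}{356290550}$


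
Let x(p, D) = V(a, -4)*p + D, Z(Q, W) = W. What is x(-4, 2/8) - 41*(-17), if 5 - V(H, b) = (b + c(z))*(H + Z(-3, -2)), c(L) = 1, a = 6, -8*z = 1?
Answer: 2517/4 ≈ 629.25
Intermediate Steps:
z = -⅛ (z = -⅛*1 = -⅛ ≈ -0.12500)
V(H, b) = 5 - (1 + b)*(-2 + H) (V(H, b) = 5 - (b + 1)*(H - 2) = 5 - (1 + b)*(-2 + H))
x(p, D) = D + 17*p (x(p, D) = (7 - 1*6 + 2*(-4) - 1*6*(-4))*p + D = (7 - 6 - 8 + 24)*p + D = 17*p + D = D + 17*p)
x(-4, 2/8) - 41*(-17) = (2/8 + 17*(-4)) - 41*(-17) = (2*(⅛) - 68) + 697 = (¼ - 68) + 697 = -271/4 + 697 = 2517/4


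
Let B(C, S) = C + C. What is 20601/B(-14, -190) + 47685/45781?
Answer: -7914279/10772 ≈ -734.71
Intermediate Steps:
B(C, S) = 2*C
20601/B(-14, -190) + 47685/45781 = 20601/((2*(-14))) + 47685/45781 = 20601/(-28) + 47685*(1/45781) = 20601*(-1/28) + 2805/2693 = -2943/4 + 2805/2693 = -7914279/10772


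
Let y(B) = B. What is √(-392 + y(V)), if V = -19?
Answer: I*√411 ≈ 20.273*I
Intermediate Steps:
√(-392 + y(V)) = √(-392 - 19) = √(-411) = I*√411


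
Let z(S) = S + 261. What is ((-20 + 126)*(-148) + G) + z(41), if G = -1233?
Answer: -16619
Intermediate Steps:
z(S) = 261 + S
((-20 + 126)*(-148) + G) + z(41) = ((-20 + 126)*(-148) - 1233) + (261 + 41) = (106*(-148) - 1233) + 302 = (-15688 - 1233) + 302 = -16921 + 302 = -16619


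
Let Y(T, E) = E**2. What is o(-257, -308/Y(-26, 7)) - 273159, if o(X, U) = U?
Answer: -1912157/7 ≈ -2.7317e+5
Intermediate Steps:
o(-257, -308/Y(-26, 7)) - 273159 = -308/(7**2) - 273159 = -308/49 - 273159 = -308*1/49 - 273159 = -44/7 - 273159 = -1912157/7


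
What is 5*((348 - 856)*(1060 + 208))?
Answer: -3220720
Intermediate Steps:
5*((348 - 856)*(1060 + 208)) = 5*(-508*1268) = 5*(-644144) = -3220720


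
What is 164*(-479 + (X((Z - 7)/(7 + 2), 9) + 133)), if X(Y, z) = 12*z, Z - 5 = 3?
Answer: -39032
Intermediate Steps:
Z = 8 (Z = 5 + 3 = 8)
164*(-479 + (X((Z - 7)/(7 + 2), 9) + 133)) = 164*(-479 + (12*9 + 133)) = 164*(-479 + (108 + 133)) = 164*(-479 + 241) = 164*(-238) = -39032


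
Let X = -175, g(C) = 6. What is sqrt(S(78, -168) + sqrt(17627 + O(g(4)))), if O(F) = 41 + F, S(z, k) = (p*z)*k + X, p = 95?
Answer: sqrt(-1245055 + sqrt(17674)) ≈ 1115.8*I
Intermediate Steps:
S(z, k) = -175 + 95*k*z (S(z, k) = (95*z)*k - 175 = 95*k*z - 175 = -175 + 95*k*z)
sqrt(S(78, -168) + sqrt(17627 + O(g(4)))) = sqrt((-175 + 95*(-168)*78) + sqrt(17627 + (41 + 6))) = sqrt((-175 - 1244880) + sqrt(17627 + 47)) = sqrt(-1245055 + sqrt(17674))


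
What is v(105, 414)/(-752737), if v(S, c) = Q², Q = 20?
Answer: -400/752737 ≈ -0.00053139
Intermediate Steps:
v(S, c) = 400 (v(S, c) = 20² = 400)
v(105, 414)/(-752737) = 400/(-752737) = 400*(-1/752737) = -400/752737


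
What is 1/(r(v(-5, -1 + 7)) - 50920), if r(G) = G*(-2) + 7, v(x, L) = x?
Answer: -1/50903 ≈ -1.9645e-5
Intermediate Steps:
r(G) = 7 - 2*G (r(G) = -2*G + 7 = 7 - 2*G)
1/(r(v(-5, -1 + 7)) - 50920) = 1/((7 - 2*(-5)) - 50920) = 1/((7 + 10) - 50920) = 1/(17 - 50920) = 1/(-50903) = -1/50903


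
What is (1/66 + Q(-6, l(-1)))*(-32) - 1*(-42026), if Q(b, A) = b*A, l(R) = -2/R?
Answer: 1399514/33 ≈ 42410.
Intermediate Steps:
l(R) = -2/R
Q(b, A) = A*b
(1/66 + Q(-6, l(-1)))*(-32) - 1*(-42026) = (1/66 - 2/(-1)*(-6))*(-32) - 1*(-42026) = (1/66 - 2*(-1)*(-6))*(-32) + 42026 = (1/66 + 2*(-6))*(-32) + 42026 = (1/66 - 12)*(-32) + 42026 = -791/66*(-32) + 42026 = 12656/33 + 42026 = 1399514/33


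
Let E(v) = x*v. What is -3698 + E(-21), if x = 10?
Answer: -3908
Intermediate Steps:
E(v) = 10*v
-3698 + E(-21) = -3698 + 10*(-21) = -3698 - 210 = -3908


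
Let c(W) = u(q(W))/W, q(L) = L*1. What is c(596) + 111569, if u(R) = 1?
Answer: 66495125/596 ≈ 1.1157e+5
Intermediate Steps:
q(L) = L
c(W) = 1/W
c(596) + 111569 = 1/596 + 111569 = 66495125/596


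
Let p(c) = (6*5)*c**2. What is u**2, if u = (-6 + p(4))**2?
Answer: 50479304976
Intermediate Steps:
p(c) = 30*c**2
u = 224676 (u = (-6 + 30*4**2)**2 = (-6 + 30*16)**2 = (-6 + 480)**2 = 474**2 = 224676)
u**2 = 224676**2 = 50479304976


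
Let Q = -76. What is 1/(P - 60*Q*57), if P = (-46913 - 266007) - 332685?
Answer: -1/385685 ≈ -2.5928e-6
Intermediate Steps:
P = -645605 (P = -312920 - 332685 = -645605)
1/(P - 60*Q*57) = 1/(-645605 - 60*(-76)*57) = 1/(-645605 + 4560*57) = 1/(-645605 + 259920) = 1/(-385685) = -1/385685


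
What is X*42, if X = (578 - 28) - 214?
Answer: 14112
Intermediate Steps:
X = 336 (X = 550 - 214 = 336)
X*42 = 336*42 = 14112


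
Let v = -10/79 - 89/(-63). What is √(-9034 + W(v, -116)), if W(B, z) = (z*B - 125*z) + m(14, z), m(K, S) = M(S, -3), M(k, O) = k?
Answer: √14314092002/1659 ≈ 72.117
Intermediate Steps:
v = 6401/4977 (v = -10*1/79 - 89*(-1/63) = -10/79 + 89/63 = 6401/4977 ≈ 1.2861)
m(K, S) = S
W(B, z) = -124*z + B*z (W(B, z) = (z*B - 125*z) + z = (B*z - 125*z) + z = (-125*z + B*z) + z = -124*z + B*z)
√(-9034 + W(v, -116)) = √(-9034 - 116*(-124 + 6401/4977)) = √(-9034 - 116*(-610747/4977)) = √(-9034 + 70846652/4977) = √(25884434/4977) = √14314092002/1659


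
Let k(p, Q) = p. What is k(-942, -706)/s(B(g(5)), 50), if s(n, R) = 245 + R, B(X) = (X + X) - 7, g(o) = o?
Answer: -942/295 ≈ -3.1932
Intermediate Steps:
B(X) = -7 + 2*X (B(X) = 2*X - 7 = -7 + 2*X)
k(-942, -706)/s(B(g(5)), 50) = -942/(245 + 50) = -942/295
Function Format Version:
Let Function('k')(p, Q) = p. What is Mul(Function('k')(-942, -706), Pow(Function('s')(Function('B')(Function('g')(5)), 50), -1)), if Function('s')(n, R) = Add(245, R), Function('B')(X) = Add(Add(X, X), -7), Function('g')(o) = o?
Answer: Rational(-942, 295) ≈ -3.1932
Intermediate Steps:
Function('B')(X) = Add(-7, Mul(2, X)) (Function('B')(X) = Add(Mul(2, X), -7) = Add(-7, Mul(2, X)))
Mul(Function('k')(-942, -706), Pow(Function('s')(Function('B')(Function('g')(5)), 50), -1)) = Mul(-942, Pow(Add(245, 50), -1)) = Mul(-942, Pow(295, -1)) = Mul(-942, Rational(1, 295)) = Rational(-942, 295)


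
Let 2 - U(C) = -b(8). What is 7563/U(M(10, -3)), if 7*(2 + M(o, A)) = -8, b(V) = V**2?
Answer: 2521/22 ≈ 114.59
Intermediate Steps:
M(o, A) = -22/7 (M(o, A) = -2 + (1/7)*(-8) = -2 - 8/7 = -22/7)
U(C) = 66 (U(C) = 2 - (-1)*8**2 = 2 - (-1)*64 = 2 - 1*(-64) = 2 + 64 = 66)
7563/U(M(10, -3)) = 7563/66 = 7563*(1/66) = 2521/22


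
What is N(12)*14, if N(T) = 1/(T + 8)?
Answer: 7/10 ≈ 0.70000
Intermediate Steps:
N(T) = 1/(8 + T)
N(12)*14 = 14/(8 + 12) = 14/20 = (1/20)*14 = 7/10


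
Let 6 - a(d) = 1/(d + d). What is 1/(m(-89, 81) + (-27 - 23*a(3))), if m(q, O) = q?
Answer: -6/1501 ≈ -0.0039973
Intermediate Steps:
a(d) = 6 - 1/(2*d) (a(d) = 6 - 1/(d + d) = 6 - 1/(2*d))
1/(m(-89, 81) + (-27 - 23*a(3))) = 1/(-89 + (-27 - 23*(6 - ½/3))) = 1/(-89 + (-27 - 23*(6 - ½*⅓))) = 1/(-89 + (-27 - 23*(6 - ⅙))) = 1/(-89 + (-27 - 23*35/6)) = 1/(-89 + (-27 - 805/6)) = 1/(-89 - 967/6) = 1/(-1501/6) = -6/1501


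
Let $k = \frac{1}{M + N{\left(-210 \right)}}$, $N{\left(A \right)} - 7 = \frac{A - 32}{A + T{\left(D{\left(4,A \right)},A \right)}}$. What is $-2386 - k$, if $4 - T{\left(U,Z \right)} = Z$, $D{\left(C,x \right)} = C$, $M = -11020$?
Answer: $- \frac{52842740}{22147} \approx -2386.0$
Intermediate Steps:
$T{\left(U,Z \right)} = 4 - Z$
$N{\left(A \right)} = -1 + \frac{A}{4}$ ($N{\left(A \right)} = 7 + \frac{A - 32}{A - \left(-4 + A\right)} = 7 + \frac{-32 + A}{4} = 7 + \left(-32 + A\right) \frac{1}{4} = 7 + \left(-8 + \frac{A}{4}\right) = -1 + \frac{A}{4}$)
$k = - \frac{2}{22147}$ ($k = \frac{1}{-11020 + \left(-1 + \frac{1}{4} \left(-210\right)\right)} = \frac{1}{-11020 - \frac{107}{2}} = \frac{1}{- \frac{22147}{2}} = - \frac{2}{22147} \approx -9.0306 \cdot 10^{-5}$)
$-2386 - k = -2386 - - \frac{2}{22147} = -2386 + \frac{2}{22147} = - \frac{52842740}{22147}$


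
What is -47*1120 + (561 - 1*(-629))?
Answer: -51450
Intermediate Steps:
-47*1120 + (561 - 1*(-629)) = -52640 + (561 + 629) = -52640 + 1190 = -51450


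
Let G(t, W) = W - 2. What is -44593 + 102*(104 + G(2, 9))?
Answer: -33271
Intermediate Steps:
G(t, W) = -2 + W
-44593 + 102*(104 + G(2, 9)) = -44593 + 102*(104 + (-2 + 9)) = -44593 + 102*(104 + 7) = -44593 + 102*111 = -44593 + 11322 = -33271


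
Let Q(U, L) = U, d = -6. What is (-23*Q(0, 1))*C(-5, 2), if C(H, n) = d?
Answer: 0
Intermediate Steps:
C(H, n) = -6
(-23*Q(0, 1))*C(-5, 2) = -23*0*(-6) = 0*(-6) = 0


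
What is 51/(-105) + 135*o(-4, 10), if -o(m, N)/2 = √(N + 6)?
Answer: -37817/35 ≈ -1080.5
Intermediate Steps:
o(m, N) = -2*√(6 + N) (o(m, N) = -2*√(N + 6) = -2*√(6 + N))
51/(-105) + 135*o(-4, 10) = 51/(-105) + 135*(-2*√(6 + 10)) = 51*(-1/105) + 135*(-2*√16) = -17/35 + 135*(-2*4) = -17/35 + 135*(-8) = -17/35 - 1080 = -37817/35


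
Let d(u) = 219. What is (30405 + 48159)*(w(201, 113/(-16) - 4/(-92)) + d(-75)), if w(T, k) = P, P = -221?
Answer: -157128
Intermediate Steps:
w(T, k) = -221
(30405 + 48159)*(w(201, 113/(-16) - 4/(-92)) + d(-75)) = (30405 + 48159)*(-221 + 219) = 78564*(-2) = -157128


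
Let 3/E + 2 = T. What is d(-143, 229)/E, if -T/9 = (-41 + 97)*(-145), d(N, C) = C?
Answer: 16734862/3 ≈ 5.5783e+6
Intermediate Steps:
T = 73080 (T = -9*(-41 + 97)*(-145) = -504*(-145) = -9*(-8120) = 73080)
E = 3/73078 (E = 3/(-2 + 73080) = 3/73078 ≈ 4.1052e-5)
d(-143, 229)/E = 229/(3/73078) = 229*(73078/3) = 16734862/3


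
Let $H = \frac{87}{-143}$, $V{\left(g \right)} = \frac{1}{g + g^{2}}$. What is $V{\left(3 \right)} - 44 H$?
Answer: $\frac{4189}{156} \approx 26.853$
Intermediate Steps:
$H = - \frac{87}{143}$ ($H = 87 \left(- \frac{1}{143}\right) = - \frac{87}{143} \approx -0.60839$)
$V{\left(3 \right)} - 44 H = \frac{1}{3 \left(1 + 3\right)} - - \frac{348}{13} = \frac{1}{3 \cdot 4} + \frac{348}{13} = \frac{1}{3} \cdot \frac{1}{4} + \frac{348}{13} = \frac{1}{12} + \frac{348}{13} = \frac{4189}{156}$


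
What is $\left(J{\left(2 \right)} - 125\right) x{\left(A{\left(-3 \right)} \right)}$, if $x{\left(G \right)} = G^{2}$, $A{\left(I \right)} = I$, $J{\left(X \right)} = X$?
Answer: $-1107$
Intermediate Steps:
$\left(J{\left(2 \right)} - 125\right) x{\left(A{\left(-3 \right)} \right)} = \left(2 - 125\right) \left(-3\right)^{2} = \left(-123\right) 9 = -1107$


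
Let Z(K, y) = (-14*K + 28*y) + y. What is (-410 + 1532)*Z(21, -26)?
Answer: -1175856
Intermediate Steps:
Z(K, y) = -14*K + 29*y
(-410 + 1532)*Z(21, -26) = (-410 + 1532)*(-14*21 + 29*(-26)) = 1122*(-294 - 754) = 1122*(-1048) = -1175856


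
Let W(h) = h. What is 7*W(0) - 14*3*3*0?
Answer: 0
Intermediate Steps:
7*W(0) - 14*3*3*0 = 7*0 - 14*3*3*0 = 0 - 126*0 = 0 - 14*0 = 0 + 0 = 0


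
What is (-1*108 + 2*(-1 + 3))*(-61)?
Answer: 6344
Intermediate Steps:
(-1*108 + 2*(-1 + 3))*(-61) = (-108 + 2*2)*(-61) = (-108 + 4)*(-61) = -104*(-61) = 6344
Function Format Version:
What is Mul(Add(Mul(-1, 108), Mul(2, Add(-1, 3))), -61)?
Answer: 6344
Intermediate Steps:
Mul(Add(Mul(-1, 108), Mul(2, Add(-1, 3))), -61) = Mul(Add(-108, Mul(2, 2)), -61) = Mul(Add(-108, 4), -61) = Mul(-104, -61) = 6344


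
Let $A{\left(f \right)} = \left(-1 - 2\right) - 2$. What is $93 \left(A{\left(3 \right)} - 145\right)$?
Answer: $-13950$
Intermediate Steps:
$A{\left(f \right)} = -5$ ($A{\left(f \right)} = -3 - 2 = -5$)
$93 \left(A{\left(3 \right)} - 145\right) = 93 \left(-5 - 145\right) = 93 \left(-150\right) = -13950$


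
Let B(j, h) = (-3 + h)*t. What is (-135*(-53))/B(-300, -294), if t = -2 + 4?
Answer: -265/22 ≈ -12.045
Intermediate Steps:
t = 2
B(j, h) = -6 + 2*h (B(j, h) = (-3 + h)*2 = -6 + 2*h)
(-135*(-53))/B(-300, -294) = (-135*(-53))/(-6 + 2*(-294)) = 7155/(-6 - 588) = 7155/(-594) = 7155*(-1/594) = -265/22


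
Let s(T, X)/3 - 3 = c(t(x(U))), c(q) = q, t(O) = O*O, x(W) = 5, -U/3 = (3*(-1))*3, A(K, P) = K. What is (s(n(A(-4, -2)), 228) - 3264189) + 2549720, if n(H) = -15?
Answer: -714385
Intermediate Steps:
U = 27 (U = -3*3*(-1)*3 = -(-9)*3 = -3*(-9) = 27)
t(O) = O²
s(T, X) = 84 (s(T, X) = 9 + 3*5² = 9 + 3*25 = 9 + 75 = 84)
(s(n(A(-4, -2)), 228) - 3264189) + 2549720 = (84 - 3264189) + 2549720 = -3264105 + 2549720 = -714385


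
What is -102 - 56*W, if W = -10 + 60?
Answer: -2902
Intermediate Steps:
W = 50
-102 - 56*W = -102 - 56*50 = -102 - 2800 = -2902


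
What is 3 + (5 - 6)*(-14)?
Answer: 17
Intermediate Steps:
3 + (5 - 6)*(-14) = 3 - 1*(-14) = 3 + 14 = 17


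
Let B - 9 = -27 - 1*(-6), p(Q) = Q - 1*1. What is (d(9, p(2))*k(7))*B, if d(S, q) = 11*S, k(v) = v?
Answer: -8316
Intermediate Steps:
p(Q) = -1 + Q (p(Q) = Q - 1 = -1 + Q)
B = -12 (B = 9 + (-27 - 1*(-6)) = 9 + (-27 + 6) = 9 - 21 = -12)
(d(9, p(2))*k(7))*B = ((11*9)*7)*(-12) = (99*7)*(-12) = 693*(-12) = -8316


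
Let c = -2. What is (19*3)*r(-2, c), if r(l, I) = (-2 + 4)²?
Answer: 228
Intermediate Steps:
r(l, I) = 4 (r(l, I) = 2² = 4)
(19*3)*r(-2, c) = (19*3)*4 = 57*4 = 228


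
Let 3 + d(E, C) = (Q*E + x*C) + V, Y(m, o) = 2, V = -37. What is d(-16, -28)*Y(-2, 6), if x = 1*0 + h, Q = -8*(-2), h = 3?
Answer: -760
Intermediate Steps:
Q = 16
x = 3 (x = 1*0 + 3 = 0 + 3 = 3)
d(E, C) = -40 + 3*C + 16*E (d(E, C) = -3 + ((16*E + 3*C) - 37) = -3 + ((3*C + 16*E) - 37) = -3 + (-37 + 3*C + 16*E) = -40 + 3*C + 16*E)
d(-16, -28)*Y(-2, 6) = (-40 + 3*(-28) + 16*(-16))*2 = (-40 - 84 - 256)*2 = -380*2 = -760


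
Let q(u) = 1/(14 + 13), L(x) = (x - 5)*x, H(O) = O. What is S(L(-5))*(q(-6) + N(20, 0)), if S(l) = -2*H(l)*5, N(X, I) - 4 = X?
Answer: -324500/27 ≈ -12019.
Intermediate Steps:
N(X, I) = 4 + X
L(x) = x*(-5 + x) (L(x) = (-5 + x)*x = x*(-5 + x))
q(u) = 1/27
S(l) = -10*l (S(l) = -2*l*5 = -10*l)
S(L(-5))*(q(-6) + N(20, 0)) = (-(-50)*(-5 - 5))*(1/27 + (4 + 20)) = (-(-50)*(-10))*(1/27 + 24) = -10*50*(649/27) = -500*649/27 = -324500/27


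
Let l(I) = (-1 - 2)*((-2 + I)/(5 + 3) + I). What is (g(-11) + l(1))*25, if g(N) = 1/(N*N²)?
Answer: -698975/10648 ≈ -65.644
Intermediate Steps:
g(N) = N⁻³ (g(N) = 1/(N³) = N⁻³)
l(I) = ¾ - 27*I/8 (l(I) = -3*((-2 + I)/8 + I) = -3*((-2 + I)*(⅛) + I) = -3*((-¼ + I/8) + I) = -3*(-¼ + 9*I/8) = ¾ - 27*I/8)
(g(-11) + l(1))*25 = ((-11)⁻³ + (¾ - 27/8*1))*25 = (-1/1331 + (¾ - 27/8))*25 = (-1/1331 - 21/8)*25 = -27959/10648*25 = -698975/10648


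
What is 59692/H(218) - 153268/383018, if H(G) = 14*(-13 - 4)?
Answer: -5724897060/22789571 ≈ -251.21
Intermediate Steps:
H(G) = -238 (H(G) = 14*(-17) = -238)
59692/H(218) - 153268/383018 = 59692/(-238) - 153268/383018 = 59692*(-1/238) - 153268*1/383018 = -29846/119 - 76634/191509 = -5724897060/22789571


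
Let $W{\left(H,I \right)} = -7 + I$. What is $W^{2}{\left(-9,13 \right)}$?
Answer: $36$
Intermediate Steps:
$W^{2}{\left(-9,13 \right)} = \left(-7 + 13\right)^{2} = 6^{2} = 36$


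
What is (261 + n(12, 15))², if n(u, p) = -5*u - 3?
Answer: 39204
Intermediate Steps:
n(u, p) = -3 - 5*u
(261 + n(12, 15))² = (261 + (-3 - 5*12))² = (261 + (-3 - 60))² = (261 - 63)² = 198² = 39204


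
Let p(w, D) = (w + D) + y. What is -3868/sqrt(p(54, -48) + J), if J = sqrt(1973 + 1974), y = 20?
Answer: -3868/sqrt(26 + sqrt(3947)) ≈ -410.41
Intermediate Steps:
p(w, D) = 20 + D + w (p(w, D) = (w + D) + 20 = (D + w) + 20 = 20 + D + w)
J = sqrt(3947) ≈ 62.825
-3868/sqrt(p(54, -48) + J) = -3868/sqrt((20 - 48 + 54) + sqrt(3947)) = -3868/sqrt(26 + sqrt(3947))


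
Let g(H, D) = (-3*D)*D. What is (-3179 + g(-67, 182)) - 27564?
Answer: -130115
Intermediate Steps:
g(H, D) = -3*D²
(-3179 + g(-67, 182)) - 27564 = (-3179 - 3*182²) - 27564 = (-3179 - 3*33124) - 27564 = (-3179 - 99372) - 27564 = -102551 - 27564 = -130115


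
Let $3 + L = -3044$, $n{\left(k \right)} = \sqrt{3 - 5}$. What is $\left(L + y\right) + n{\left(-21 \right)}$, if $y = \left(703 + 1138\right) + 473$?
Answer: $-733 + i \sqrt{2} \approx -733.0 + 1.4142 i$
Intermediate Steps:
$n{\left(k \right)} = i \sqrt{2}$ ($n{\left(k \right)} = \sqrt{-2} = i \sqrt{2}$)
$L = -3047$ ($L = -3 - 3044 = -3047$)
$y = 2314$ ($y = 1841 + 473 = 2314$)
$\left(L + y\right) + n{\left(-21 \right)} = \left(-3047 + 2314\right) + i \sqrt{2} = -733 + i \sqrt{2}$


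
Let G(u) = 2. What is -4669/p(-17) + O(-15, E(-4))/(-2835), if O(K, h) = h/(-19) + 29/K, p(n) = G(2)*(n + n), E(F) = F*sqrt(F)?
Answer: 198551197/2891700 - 8*I/53865 ≈ 68.662 - 0.00014852*I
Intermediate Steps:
E(F) = F**(3/2)
p(n) = 4*n (p(n) = 2*(n + n) = 2*(2*n) = 4*n)
O(K, h) = 29/K - h/19 (O(K, h) = h*(-1/19) + 29/K = -h/19 + 29/K = 29/K - h/19)
-4669/p(-17) + O(-15, E(-4))/(-2835) = -4669/(4*(-17)) + (29/(-15) - (-8)*I/19)/(-2835) = -4669/(-68) + (29*(-1/15) - (-8)*I/19)*(-1/2835) = -4669*(-1/68) + (-29/15 + 8*I/19)*(-1/2835) = 4669/68 + (29/42525 - 8*I/53865) = 198551197/2891700 - 8*I/53865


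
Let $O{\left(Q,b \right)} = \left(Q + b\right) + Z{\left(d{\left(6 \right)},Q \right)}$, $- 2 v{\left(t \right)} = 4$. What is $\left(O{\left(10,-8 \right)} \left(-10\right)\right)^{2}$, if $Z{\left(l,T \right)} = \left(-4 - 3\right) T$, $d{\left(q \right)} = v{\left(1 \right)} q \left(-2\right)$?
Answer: $462400$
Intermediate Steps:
$v{\left(t \right)} = -2$ ($v{\left(t \right)} = \left(- \frac{1}{2}\right) 4 = -2$)
$d{\left(q \right)} = 4 q$ ($d{\left(q \right)} = - 2 q \left(-2\right) = 4 q$)
$Z{\left(l,T \right)} = - 7 T$
$O{\left(Q,b \right)} = b - 6 Q$ ($O{\left(Q,b \right)} = \left(Q + b\right) - 7 Q = b - 6 Q$)
$\left(O{\left(10,-8 \right)} \left(-10\right)\right)^{2} = \left(\left(-8 - 60\right) \left(-10\right)\right)^{2} = \left(\left(-68\right) \left(-10\right)\right)^{2} = 680^{2} = 462400$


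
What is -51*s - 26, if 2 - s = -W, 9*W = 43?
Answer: -1115/3 ≈ -371.67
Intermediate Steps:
W = 43/9 (W = (⅑)*43 = 43/9 ≈ 4.7778)
s = 61/9 (s = 2 - (-1)*43/9 = 2 - 1*(-43/9) = 2 + 43/9 = 61/9 ≈ 6.7778)
-51*s - 26 = -51*61/9 - 26 = -1037/3 - 26 = -1115/3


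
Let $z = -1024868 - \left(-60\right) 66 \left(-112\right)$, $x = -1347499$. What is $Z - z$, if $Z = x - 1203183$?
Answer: $-1082294$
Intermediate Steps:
$z = -1468388$ ($z = -1024868 - \left(-3960\right) \left(-112\right) = -1024868 - 443520 = -1468388$)
$Z = -2550682$ ($Z = -1347499 - 1203183 = -2550682$)
$Z - z = -2550682 - -1468388 = -2550682 + 1468388 = -1082294$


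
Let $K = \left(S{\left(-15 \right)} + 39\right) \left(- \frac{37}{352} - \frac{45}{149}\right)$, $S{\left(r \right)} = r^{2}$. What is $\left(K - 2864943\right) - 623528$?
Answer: $- \frac{2079192775}{596} \approx -3.4886 \cdot 10^{6}$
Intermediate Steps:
$K = - \frac{64059}{596}$ ($K = \left(\left(-15\right)^{2} + 39\right) \left(- \frac{37}{352} - \frac{45}{149}\right) = \left(225 + 39\right) \left(\left(-37\right) \frac{1}{352} - \frac{45}{149}\right) = 264 \left(- \frac{37}{352} - \frac{45}{149}\right) = 264 \left(- \frac{21353}{52448}\right) = - \frac{64059}{596} \approx -107.48$)
$\left(K - 2864943\right) - 623528 = \left(- \frac{64059}{596} - 2864943\right) - 623528 = - \frac{1707570087}{596} - 623528 = - \frac{2079192775}{596}$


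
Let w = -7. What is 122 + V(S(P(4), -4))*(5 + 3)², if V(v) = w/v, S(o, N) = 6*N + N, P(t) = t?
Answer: 138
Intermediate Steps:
S(o, N) = 7*N
V(v) = -7/v
122 + V(S(P(4), -4))*(5 + 3)² = 122 + (-7/(7*(-4)))*(5 + 3)² = 122 - 7/(-28)*8² = 122 - 7*(-1/28)*64 = 122 + (¼)*64 = 122 + 16 = 138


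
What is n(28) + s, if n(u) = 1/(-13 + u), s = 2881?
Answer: 43216/15 ≈ 2881.1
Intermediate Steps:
n(28) + s = 1/(-13 + 28) + 2881 = 1/15 + 2881 = 43216/15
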